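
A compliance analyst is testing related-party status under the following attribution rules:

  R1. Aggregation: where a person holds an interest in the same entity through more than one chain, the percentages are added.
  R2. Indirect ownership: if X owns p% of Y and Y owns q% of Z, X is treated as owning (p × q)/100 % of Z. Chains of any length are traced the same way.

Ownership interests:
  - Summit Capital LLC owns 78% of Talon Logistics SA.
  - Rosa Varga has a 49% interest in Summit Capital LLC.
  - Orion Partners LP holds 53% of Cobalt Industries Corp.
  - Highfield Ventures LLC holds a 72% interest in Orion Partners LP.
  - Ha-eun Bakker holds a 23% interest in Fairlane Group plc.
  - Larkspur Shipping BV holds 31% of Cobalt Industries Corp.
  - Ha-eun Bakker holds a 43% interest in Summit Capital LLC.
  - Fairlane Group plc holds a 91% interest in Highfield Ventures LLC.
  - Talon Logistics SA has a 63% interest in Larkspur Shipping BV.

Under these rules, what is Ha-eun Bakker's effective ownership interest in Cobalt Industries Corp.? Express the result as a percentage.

Chain via Fairlane Group plc → Highfield Ventures LLC → Orion Partners LP (R2): 23% × 91% × 72% × 53% = 7.986888% of Cobalt Industries Corp.
Chain via Summit Capital LLC → Talon Logistics SA → Larkspur Shipping BV (R2): 43% × 78% × 63% × 31% = 6.550362% of Cobalt Industries Corp.
Aggregating (R1): 7.986888% + 6.550362% = 14.53725%.

14.53725%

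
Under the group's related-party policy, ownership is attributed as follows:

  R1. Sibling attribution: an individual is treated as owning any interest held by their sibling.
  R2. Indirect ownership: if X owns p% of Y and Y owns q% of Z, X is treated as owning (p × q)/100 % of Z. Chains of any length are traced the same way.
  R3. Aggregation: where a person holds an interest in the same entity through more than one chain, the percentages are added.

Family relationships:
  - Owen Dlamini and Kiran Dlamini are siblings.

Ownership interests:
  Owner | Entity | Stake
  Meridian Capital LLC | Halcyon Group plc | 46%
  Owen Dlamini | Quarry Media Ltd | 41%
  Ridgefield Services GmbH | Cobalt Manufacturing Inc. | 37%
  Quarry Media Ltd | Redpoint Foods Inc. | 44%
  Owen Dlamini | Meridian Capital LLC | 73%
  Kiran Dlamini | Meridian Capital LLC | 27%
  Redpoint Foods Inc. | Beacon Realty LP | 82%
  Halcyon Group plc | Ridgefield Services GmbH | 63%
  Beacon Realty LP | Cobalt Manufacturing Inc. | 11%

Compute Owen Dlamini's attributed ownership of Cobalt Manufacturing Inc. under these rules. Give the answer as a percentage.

12.349808%

By sibling attribution (R1), Owen Dlamini is treated as also owning Kiran Dlamini's interest in Meridian Capital LLC, giving 73% + 27% = 100%.
Chain via Meridian Capital LLC → Halcyon Group plc → Ridgefield Services GmbH (R2): 100% × 46% × 63% × 37% = 10.7226% of Cobalt Manufacturing Inc.
Chain via Quarry Media Ltd → Redpoint Foods Inc. → Beacon Realty LP (R2): 41% × 44% × 82% × 11% = 1.627208% of Cobalt Manufacturing Inc.
Aggregating (R3): 10.7226% + 1.627208% = 12.349808%.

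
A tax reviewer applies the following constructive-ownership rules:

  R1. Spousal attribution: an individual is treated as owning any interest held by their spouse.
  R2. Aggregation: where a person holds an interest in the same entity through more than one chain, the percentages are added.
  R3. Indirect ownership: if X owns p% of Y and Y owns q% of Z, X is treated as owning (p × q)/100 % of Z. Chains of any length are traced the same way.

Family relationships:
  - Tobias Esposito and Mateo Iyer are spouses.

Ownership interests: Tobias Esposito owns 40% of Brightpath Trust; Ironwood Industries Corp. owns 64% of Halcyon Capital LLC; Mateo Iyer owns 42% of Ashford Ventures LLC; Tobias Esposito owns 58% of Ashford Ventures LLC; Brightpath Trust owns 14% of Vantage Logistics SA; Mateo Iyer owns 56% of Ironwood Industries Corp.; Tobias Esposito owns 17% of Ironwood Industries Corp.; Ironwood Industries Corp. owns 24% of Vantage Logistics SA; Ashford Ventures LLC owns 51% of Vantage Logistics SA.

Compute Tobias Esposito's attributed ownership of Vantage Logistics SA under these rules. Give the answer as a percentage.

74.12%

By spousal attribution (R1), Tobias Esposito is treated as also owning Mateo Iyer's interest in Ironwood Industries Corp, giving 17% + 56% = 73%.
By spousal attribution (R1), Tobias Esposito is treated as also owning Mateo Iyer's interest in Ashford Ventures LLC, giving 58% + 42% = 100%.
Chain via Ironwood Industries Corp. (R3): 73% × 24% = 17.52% of Vantage Logistics SA.
Chain via Brightpath Trust (R3): 40% × 14% = 5.6% of Vantage Logistics SA.
Chain via Ashford Ventures LLC (R3): 100% × 51% = 51% of Vantage Logistics SA.
Aggregating (R2): 17.52% + 5.6% + 51% = 74.12%.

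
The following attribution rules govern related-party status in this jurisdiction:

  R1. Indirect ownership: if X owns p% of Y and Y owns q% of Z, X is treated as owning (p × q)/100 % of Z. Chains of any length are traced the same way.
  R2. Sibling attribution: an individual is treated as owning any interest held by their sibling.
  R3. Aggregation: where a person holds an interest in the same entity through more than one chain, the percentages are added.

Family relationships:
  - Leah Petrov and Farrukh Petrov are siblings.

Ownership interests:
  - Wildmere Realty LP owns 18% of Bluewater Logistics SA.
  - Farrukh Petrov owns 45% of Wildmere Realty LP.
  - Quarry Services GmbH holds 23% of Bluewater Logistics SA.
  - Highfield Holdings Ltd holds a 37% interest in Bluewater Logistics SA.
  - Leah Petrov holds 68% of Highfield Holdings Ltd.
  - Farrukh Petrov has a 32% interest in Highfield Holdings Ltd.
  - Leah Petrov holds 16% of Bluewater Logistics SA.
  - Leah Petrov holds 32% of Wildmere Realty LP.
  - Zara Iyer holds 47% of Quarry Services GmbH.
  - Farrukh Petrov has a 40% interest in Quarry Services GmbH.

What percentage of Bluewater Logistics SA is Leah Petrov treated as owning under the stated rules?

By sibling attribution (R2), Leah Petrov is treated as also owning Farrukh Petrov's interest in Wildmere Realty LP, giving 32% + 45% = 77%.
By sibling attribution (R2), Leah Petrov is treated as also owning Farrukh Petrov's interest in Highfield Holdings Ltd, giving 68% + 32% = 100%.
By sibling attribution (R2), Leah Petrov is treated as owning Farrukh Petrov's 40% interest in Quarry Services GmbH.
Chain via Wildmere Realty LP (R1): 77% × 18% = 13.86% of Bluewater Logistics SA.
Chain via Highfield Holdings Ltd (R1): 100% × 37% = 37% of Bluewater Logistics SA.
Direct interest in Bluewater Logistics SA: 16%.
Chain via Quarry Services GmbH (R1): 40% × 23% = 9.2% of Bluewater Logistics SA.
Aggregating (R3): 13.86% + 37% + 16% + 9.2% = 76.06%.

76.06%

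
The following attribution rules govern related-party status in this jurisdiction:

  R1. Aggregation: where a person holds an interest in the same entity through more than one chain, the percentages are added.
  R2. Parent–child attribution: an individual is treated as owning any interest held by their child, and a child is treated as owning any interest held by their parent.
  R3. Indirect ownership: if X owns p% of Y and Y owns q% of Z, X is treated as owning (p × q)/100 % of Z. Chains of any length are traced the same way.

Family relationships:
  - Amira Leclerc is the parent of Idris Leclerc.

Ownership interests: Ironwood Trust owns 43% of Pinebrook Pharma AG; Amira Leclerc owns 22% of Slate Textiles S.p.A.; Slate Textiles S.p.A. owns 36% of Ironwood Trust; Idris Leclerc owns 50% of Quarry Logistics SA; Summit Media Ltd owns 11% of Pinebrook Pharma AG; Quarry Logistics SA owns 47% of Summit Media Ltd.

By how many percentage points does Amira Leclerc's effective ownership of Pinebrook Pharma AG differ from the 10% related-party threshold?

By parent–child attribution (R2), Amira Leclerc is treated as owning Idris Leclerc's 50% interest in Quarry Logistics SA.
Chain via Slate Textiles S.p.A. → Ironwood Trust (R3): 22% × 36% × 43% = 3.4056% of Pinebrook Pharma AG.
Chain via Quarry Logistics SA → Summit Media Ltd (R3): 50% × 47% × 11% = 2.585% of Pinebrook Pharma AG.
Aggregating (R1): 3.4056% + 2.585% = 5.9906%.
5.9906% falls short of the 10% threshold by 4.0094 percentage points.

4.0094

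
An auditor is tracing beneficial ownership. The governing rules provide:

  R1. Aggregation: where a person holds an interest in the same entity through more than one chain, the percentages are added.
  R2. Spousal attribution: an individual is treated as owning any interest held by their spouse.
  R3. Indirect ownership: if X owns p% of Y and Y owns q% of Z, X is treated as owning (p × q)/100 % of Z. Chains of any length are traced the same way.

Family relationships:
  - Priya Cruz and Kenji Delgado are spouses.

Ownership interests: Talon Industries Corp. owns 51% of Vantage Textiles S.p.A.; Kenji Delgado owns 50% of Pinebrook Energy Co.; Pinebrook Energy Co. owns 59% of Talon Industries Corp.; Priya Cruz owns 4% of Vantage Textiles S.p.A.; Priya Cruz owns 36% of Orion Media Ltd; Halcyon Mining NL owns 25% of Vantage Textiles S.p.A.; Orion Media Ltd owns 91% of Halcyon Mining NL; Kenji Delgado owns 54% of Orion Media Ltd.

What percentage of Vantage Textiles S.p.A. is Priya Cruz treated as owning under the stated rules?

39.52%

By spousal attribution (R2), Priya Cruz is treated as also owning Kenji Delgado's interest in Orion Media Ltd, giving 36% + 54% = 90%.
By spousal attribution (R2), Priya Cruz is treated as owning Kenji Delgado's 50% interest in Pinebrook Energy Co.
Chain via Orion Media Ltd → Halcyon Mining NL (R3): 90% × 91% × 25% = 20.475% of Vantage Textiles S.p.A.
Direct interest in Vantage Textiles S.p.A: 4%.
Chain via Pinebrook Energy Co. → Talon Industries Corp. (R3): 50% × 59% × 51% = 15.045% of Vantage Textiles S.p.A.
Aggregating (R1): 20.475% + 4% + 15.045% = 39.52%.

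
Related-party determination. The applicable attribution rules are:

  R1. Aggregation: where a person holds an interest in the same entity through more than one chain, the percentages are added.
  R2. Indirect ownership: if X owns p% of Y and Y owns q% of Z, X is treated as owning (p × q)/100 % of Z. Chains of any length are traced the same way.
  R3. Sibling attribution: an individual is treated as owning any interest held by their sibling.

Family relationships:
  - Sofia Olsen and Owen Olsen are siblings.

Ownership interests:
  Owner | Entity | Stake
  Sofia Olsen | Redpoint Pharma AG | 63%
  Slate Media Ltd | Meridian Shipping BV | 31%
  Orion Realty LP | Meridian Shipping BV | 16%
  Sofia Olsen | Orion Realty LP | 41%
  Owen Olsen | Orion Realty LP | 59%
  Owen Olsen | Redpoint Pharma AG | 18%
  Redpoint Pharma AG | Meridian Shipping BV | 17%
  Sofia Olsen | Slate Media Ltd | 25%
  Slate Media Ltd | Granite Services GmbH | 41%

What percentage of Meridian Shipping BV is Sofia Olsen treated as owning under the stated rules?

37.52%

By sibling attribution (R3), Sofia Olsen is treated as also owning Owen Olsen's interest in Orion Realty LP, giving 41% + 59% = 100%.
By sibling attribution (R3), Sofia Olsen is treated as also owning Owen Olsen's interest in Redpoint Pharma AG, giving 63% + 18% = 81%.
Chain via Orion Realty LP (R2): 100% × 16% = 16% of Meridian Shipping BV.
Chain via Slate Media Ltd (R2): 25% × 31% = 7.75% of Meridian Shipping BV.
Chain via Redpoint Pharma AG (R2): 81% × 17% = 13.77% of Meridian Shipping BV.
Aggregating (R1): 16% + 7.75% + 13.77% = 37.52%.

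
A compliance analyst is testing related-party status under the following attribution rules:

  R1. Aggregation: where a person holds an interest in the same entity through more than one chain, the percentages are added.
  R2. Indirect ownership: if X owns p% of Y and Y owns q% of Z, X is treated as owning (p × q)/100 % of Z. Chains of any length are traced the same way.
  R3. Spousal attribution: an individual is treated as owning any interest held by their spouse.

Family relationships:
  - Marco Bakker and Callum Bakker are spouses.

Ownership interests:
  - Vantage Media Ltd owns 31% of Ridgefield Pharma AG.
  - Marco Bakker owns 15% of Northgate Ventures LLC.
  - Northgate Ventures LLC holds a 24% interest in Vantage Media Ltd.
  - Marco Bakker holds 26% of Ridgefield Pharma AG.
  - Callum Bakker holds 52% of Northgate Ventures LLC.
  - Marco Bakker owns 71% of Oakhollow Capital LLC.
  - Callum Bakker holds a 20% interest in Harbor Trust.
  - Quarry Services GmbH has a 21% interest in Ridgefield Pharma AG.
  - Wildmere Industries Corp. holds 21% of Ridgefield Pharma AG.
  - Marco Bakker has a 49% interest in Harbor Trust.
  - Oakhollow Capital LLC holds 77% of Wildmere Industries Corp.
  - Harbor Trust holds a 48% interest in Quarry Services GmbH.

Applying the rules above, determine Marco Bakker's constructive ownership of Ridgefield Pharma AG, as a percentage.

49.4207%

By spousal attribution (R3), Marco Bakker is treated as also owning Callum Bakker's interest in Harbor Trust, giving 49% + 20% = 69%.
By spousal attribution (R3), Marco Bakker is treated as also owning Callum Bakker's interest in Northgate Ventures LLC, giving 15% + 52% = 67%.
Chain via Harbor Trust → Quarry Services GmbH (R2): 69% × 48% × 21% = 6.9552% of Ridgefield Pharma AG.
Chain via Northgate Ventures LLC → Vantage Media Ltd (R2): 67% × 24% × 31% = 4.9848% of Ridgefield Pharma AG.
Chain via Oakhollow Capital LLC → Wildmere Industries Corp. (R2): 71% × 77% × 21% = 11.4807% of Ridgefield Pharma AG.
Direct interest in Ridgefield Pharma AG: 26%.
Aggregating (R1): 6.9552% + 4.9848% + 11.4807% + 26% = 49.4207%.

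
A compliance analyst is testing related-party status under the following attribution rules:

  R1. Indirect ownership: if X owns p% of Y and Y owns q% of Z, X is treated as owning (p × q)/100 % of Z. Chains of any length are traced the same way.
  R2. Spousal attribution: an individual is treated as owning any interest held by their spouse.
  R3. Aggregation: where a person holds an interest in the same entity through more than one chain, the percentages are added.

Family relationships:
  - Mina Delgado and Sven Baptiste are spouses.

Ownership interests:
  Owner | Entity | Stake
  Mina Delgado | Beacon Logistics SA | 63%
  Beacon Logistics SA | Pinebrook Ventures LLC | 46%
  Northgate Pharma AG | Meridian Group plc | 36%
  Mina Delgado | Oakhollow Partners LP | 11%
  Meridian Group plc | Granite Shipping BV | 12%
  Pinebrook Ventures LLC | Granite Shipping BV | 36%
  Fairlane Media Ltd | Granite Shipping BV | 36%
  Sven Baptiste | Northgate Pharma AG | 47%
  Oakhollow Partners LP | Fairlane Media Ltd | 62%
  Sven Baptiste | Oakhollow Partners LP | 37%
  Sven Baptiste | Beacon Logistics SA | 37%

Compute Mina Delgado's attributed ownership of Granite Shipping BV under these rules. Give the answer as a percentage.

29.304%

By spousal attribution (R2), Mina Delgado is treated as also owning Sven Baptiste's interest in Beacon Logistics SA, giving 63% + 37% = 100%.
By spousal attribution (R2), Mina Delgado is treated as also owning Sven Baptiste's interest in Oakhollow Partners LP, giving 11% + 37% = 48%.
By spousal attribution (R2), Mina Delgado is treated as owning Sven Baptiste's 47% interest in Northgate Pharma AG.
Chain via Beacon Logistics SA → Pinebrook Ventures LLC (R1): 100% × 46% × 36% = 16.56% of Granite Shipping BV.
Chain via Oakhollow Partners LP → Fairlane Media Ltd (R1): 48% × 62% × 36% = 10.7136% of Granite Shipping BV.
Chain via Northgate Pharma AG → Meridian Group plc (R1): 47% × 36% × 12% = 2.0304% of Granite Shipping BV.
Aggregating (R3): 16.56% + 10.7136% + 2.0304% = 29.304%.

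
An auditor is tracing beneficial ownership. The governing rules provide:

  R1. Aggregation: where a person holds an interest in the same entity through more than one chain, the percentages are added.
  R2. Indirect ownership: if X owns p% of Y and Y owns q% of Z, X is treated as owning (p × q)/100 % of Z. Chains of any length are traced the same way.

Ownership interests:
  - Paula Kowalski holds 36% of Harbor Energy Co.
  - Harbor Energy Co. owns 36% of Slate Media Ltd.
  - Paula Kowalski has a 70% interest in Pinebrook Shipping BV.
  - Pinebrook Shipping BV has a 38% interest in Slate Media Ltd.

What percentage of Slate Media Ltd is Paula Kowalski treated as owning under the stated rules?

Chain via Pinebrook Shipping BV (R2): 70% × 38% = 26.6% of Slate Media Ltd.
Chain via Harbor Energy Co. (R2): 36% × 36% = 12.96% of Slate Media Ltd.
Aggregating (R1): 26.6% + 12.96% = 39.56%.

39.56%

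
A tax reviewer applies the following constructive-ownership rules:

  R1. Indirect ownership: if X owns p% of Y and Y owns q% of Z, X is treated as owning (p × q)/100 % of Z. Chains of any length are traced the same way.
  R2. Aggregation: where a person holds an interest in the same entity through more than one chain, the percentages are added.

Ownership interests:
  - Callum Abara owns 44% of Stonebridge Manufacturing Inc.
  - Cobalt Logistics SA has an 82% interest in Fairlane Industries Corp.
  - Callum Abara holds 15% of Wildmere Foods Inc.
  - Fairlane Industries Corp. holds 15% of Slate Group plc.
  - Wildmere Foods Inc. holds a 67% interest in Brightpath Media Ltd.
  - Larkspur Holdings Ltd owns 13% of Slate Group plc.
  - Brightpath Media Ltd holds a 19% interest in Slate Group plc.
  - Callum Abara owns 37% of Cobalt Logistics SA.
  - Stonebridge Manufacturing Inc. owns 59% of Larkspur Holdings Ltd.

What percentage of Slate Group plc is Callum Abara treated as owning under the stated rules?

9.8353%

Chain via Stonebridge Manufacturing Inc. → Larkspur Holdings Ltd (R1): 44% × 59% × 13% = 3.3748% of Slate Group plc.
Chain via Cobalt Logistics SA → Fairlane Industries Corp. (R1): 37% × 82% × 15% = 4.551% of Slate Group plc.
Chain via Wildmere Foods Inc. → Brightpath Media Ltd (R1): 15% × 67% × 19% = 1.9095% of Slate Group plc.
Aggregating (R2): 3.3748% + 4.551% + 1.9095% = 9.8353%.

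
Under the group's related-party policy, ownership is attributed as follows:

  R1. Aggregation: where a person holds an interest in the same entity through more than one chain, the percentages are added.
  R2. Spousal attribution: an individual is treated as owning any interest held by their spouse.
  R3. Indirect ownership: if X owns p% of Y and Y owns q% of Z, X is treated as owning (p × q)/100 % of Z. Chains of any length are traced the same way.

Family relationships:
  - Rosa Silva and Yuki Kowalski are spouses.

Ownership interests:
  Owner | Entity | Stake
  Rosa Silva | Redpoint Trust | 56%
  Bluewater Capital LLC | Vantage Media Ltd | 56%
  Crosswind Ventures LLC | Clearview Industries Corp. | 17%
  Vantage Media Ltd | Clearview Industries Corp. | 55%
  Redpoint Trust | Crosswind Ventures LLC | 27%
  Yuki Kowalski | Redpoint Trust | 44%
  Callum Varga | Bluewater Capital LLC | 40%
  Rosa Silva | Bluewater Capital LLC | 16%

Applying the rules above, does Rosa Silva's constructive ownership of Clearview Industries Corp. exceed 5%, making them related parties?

Yes

By spousal attribution (R2), Rosa Silva is treated as also owning Yuki Kowalski's interest in Redpoint Trust, giving 56% + 44% = 100%.
Chain via Redpoint Trust → Crosswind Ventures LLC (R3): 100% × 27% × 17% = 4.59% of Clearview Industries Corp.
Chain via Bluewater Capital LLC → Vantage Media Ltd (R3): 16% × 56% × 55% = 4.928% of Clearview Industries Corp.
Aggregating (R1): 4.59% + 4.928% = 9.518%.
9.518% exceeds the 5% threshold, so Rosa is a related party to Clearview Industries Corp.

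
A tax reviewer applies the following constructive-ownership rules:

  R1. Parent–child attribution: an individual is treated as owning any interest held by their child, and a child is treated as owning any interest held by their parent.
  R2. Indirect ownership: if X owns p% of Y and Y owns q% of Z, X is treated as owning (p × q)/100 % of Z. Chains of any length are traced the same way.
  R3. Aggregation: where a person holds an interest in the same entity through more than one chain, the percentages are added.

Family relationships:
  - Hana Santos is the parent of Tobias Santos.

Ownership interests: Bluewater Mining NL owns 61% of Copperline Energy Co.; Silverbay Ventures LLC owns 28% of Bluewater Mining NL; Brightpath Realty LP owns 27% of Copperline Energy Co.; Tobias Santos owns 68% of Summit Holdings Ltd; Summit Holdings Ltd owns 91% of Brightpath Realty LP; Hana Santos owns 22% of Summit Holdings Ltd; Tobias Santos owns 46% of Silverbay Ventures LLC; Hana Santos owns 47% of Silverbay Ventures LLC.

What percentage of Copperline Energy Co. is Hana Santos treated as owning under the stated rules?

By parent–child attribution (R1), Hana Santos is treated as also owning Tobias Santos's interest in Silverbay Ventures LLC, giving 47% + 46% = 93%.
By parent–child attribution (R1), Hana Santos is treated as also owning Tobias Santos's interest in Summit Holdings Ltd, giving 22% + 68% = 90%.
Chain via Silverbay Ventures LLC → Bluewater Mining NL (R2): 93% × 28% × 61% = 15.8844% of Copperline Energy Co.
Chain via Summit Holdings Ltd → Brightpath Realty LP (R2): 90% × 91% × 27% = 22.113% of Copperline Energy Co.
Aggregating (R3): 15.8844% + 22.113% = 37.9974%.

37.9974%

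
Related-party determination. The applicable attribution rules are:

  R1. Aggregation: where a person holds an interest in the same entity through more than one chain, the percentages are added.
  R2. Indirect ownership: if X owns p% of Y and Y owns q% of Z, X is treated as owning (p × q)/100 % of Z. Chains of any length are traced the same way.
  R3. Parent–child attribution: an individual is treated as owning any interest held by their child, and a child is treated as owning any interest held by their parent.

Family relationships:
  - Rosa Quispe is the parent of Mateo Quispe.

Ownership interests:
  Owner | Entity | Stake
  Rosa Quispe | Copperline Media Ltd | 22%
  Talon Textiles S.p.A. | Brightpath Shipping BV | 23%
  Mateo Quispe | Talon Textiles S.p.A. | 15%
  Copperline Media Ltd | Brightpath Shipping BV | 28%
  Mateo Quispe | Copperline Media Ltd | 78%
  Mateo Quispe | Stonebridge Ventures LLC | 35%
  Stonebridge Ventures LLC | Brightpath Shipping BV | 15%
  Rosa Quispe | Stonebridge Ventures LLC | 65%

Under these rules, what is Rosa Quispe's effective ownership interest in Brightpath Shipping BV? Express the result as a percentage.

46.45%

By parent–child attribution (R3), Rosa Quispe is treated as also owning Mateo Quispe's interest in Stonebridge Ventures LLC, giving 65% + 35% = 100%.
By parent–child attribution (R3), Rosa Quispe is treated as also owning Mateo Quispe's interest in Copperline Media Ltd, giving 22% + 78% = 100%.
By parent–child attribution (R3), Rosa Quispe is treated as owning Mateo Quispe's 15% interest in Talon Textiles S.p.A.
Chain via Stonebridge Ventures LLC (R2): 100% × 15% = 15% of Brightpath Shipping BV.
Chain via Copperline Media Ltd (R2): 100% × 28% = 28% of Brightpath Shipping BV.
Chain via Talon Textiles S.p.A. (R2): 15% × 23% = 3.45% of Brightpath Shipping BV.
Aggregating (R1): 15% + 28% + 3.45% = 46.45%.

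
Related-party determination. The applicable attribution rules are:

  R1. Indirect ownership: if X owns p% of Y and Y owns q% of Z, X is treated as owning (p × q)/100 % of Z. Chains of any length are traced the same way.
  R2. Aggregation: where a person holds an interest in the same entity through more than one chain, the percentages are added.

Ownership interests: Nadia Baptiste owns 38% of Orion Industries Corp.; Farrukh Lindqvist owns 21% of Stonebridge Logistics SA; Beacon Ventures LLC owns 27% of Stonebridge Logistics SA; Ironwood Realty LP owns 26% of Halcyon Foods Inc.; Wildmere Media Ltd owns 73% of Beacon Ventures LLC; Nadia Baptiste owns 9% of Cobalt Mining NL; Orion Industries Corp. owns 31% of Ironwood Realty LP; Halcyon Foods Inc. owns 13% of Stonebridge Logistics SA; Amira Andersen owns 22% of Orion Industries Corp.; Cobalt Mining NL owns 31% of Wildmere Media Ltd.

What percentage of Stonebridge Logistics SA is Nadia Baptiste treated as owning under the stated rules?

Chain via Cobalt Mining NL → Wildmere Media Ltd → Beacon Ventures LLC (R1): 9% × 31% × 73% × 27% = 0.549909% of Stonebridge Logistics SA.
Chain via Orion Industries Corp. → Ironwood Realty LP → Halcyon Foods Inc. (R1): 38% × 31% × 26% × 13% = 0.398164% of Stonebridge Logistics SA.
Aggregating (R2): 0.549909% + 0.398164% = 0.948073%.

0.948073%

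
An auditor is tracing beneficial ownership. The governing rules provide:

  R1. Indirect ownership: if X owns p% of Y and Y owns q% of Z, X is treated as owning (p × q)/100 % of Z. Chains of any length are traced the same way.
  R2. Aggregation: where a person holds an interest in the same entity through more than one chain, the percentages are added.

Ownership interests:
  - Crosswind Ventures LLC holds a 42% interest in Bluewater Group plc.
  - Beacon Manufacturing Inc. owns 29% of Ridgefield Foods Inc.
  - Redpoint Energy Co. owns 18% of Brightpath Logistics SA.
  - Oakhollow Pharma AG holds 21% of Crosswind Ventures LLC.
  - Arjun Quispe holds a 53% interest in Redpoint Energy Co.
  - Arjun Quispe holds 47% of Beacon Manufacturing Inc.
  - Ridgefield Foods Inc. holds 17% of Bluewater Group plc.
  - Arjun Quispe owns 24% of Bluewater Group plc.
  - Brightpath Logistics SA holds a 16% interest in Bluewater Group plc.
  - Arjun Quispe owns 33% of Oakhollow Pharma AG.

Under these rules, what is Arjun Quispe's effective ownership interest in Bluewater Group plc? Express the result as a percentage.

Chain via Oakhollow Pharma AG → Crosswind Ventures LLC (R1): 33% × 21% × 42% = 2.9106% of Bluewater Group plc.
Chain via Beacon Manufacturing Inc. → Ridgefield Foods Inc. (R1): 47% × 29% × 17% = 2.3171% of Bluewater Group plc.
Chain via Redpoint Energy Co. → Brightpath Logistics SA (R1): 53% × 18% × 16% = 1.5264% of Bluewater Group plc.
Direct interest in Bluewater Group plc: 24%.
Aggregating (R2): 2.9106% + 2.3171% + 1.5264% + 24% = 30.7541%.

30.7541%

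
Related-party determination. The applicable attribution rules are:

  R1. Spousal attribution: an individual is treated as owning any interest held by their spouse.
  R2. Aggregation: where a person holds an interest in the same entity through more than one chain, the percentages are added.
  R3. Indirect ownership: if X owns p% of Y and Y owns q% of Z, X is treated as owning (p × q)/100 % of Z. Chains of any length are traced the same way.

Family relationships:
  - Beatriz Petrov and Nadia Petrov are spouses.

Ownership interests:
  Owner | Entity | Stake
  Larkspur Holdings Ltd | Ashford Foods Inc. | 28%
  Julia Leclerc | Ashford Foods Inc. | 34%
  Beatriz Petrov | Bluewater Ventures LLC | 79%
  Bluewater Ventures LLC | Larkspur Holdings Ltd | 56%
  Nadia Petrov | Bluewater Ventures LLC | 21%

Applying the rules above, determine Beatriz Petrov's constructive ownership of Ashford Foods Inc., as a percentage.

By spousal attribution (R1), Beatriz Petrov is treated as also owning Nadia Petrov's interest in Bluewater Ventures LLC, giving 79% + 21% = 100%.
Chain via Bluewater Ventures LLC → Larkspur Holdings Ltd (R3): 100% × 56% × 28% = 15.68% of Ashford Foods Inc.

15.68%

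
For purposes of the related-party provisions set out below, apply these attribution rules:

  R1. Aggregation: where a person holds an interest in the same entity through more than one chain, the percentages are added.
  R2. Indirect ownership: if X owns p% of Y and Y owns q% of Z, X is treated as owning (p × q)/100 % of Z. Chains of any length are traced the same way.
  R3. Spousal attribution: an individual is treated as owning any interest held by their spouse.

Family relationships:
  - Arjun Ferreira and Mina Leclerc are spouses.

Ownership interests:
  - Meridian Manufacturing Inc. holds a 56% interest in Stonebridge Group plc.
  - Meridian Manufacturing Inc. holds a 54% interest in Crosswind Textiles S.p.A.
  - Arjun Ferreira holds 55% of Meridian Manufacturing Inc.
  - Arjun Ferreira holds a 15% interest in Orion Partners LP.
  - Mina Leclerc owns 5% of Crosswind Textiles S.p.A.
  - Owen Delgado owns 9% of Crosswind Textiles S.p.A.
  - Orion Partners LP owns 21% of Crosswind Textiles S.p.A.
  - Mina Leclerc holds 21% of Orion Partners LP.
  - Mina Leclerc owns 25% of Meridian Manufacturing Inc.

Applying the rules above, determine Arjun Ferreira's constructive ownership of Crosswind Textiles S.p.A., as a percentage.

55.76%

By spousal attribution (R3), Arjun Ferreira is treated as also owning Mina Leclerc's interest in Orion Partners LP, giving 15% + 21% = 36%.
By spousal attribution (R3), Arjun Ferreira is treated as also owning Mina Leclerc's interest in Meridian Manufacturing Inc, giving 55% + 25% = 80%.
By spousal attribution (R3), Arjun Ferreira is treated as owning Mina Leclerc's 5% interest in Crosswind Textiles S.p.A.
Chain via Orion Partners LP (R2): 36% × 21% = 7.56% of Crosswind Textiles S.p.A.
Chain via Meridian Manufacturing Inc. (R2): 80% × 54% = 43.2% of Crosswind Textiles S.p.A.
Direct interest in Crosswind Textiles S.p.A: 5%.
Aggregating (R1): 7.56% + 43.2% + 5% = 55.76%.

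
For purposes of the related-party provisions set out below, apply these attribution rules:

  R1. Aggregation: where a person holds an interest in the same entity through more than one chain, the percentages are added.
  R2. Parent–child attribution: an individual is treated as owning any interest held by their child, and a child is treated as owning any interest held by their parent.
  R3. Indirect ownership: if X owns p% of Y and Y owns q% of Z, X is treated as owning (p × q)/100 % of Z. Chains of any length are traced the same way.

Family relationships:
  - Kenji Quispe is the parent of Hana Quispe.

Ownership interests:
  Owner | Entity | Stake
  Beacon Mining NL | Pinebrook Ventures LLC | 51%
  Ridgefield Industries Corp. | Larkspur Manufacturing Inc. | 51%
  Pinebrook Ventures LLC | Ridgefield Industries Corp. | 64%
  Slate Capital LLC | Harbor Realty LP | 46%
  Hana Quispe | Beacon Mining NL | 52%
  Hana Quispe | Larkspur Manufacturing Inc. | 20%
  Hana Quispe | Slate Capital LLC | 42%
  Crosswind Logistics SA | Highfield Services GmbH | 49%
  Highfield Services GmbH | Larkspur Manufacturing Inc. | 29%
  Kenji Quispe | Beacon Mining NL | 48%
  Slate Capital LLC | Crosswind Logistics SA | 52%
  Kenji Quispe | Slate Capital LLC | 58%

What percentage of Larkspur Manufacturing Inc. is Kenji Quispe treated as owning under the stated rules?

44.0356%

By parent–child attribution (R2), Kenji Quispe is treated as also owning Hana Quispe's interest in Slate Capital LLC, giving 58% + 42% = 100%.
By parent–child attribution (R2), Kenji Quispe is treated as also owning Hana Quispe's interest in Beacon Mining NL, giving 48% + 52% = 100%.
By parent–child attribution (R2), Kenji Quispe is treated as owning Hana Quispe's 20% interest in Larkspur Manufacturing Inc.
Chain via Slate Capital LLC → Crosswind Logistics SA → Highfield Services GmbH (R3): 100% × 52% × 49% × 29% = 7.3892% of Larkspur Manufacturing Inc.
Chain via Beacon Mining NL → Pinebrook Ventures LLC → Ridgefield Industries Corp. (R3): 100% × 51% × 64% × 51% = 16.6464% of Larkspur Manufacturing Inc.
Direct interest in Larkspur Manufacturing Inc: 20%.
Aggregating (R1): 7.3892% + 16.6464% + 20% = 44.0356%.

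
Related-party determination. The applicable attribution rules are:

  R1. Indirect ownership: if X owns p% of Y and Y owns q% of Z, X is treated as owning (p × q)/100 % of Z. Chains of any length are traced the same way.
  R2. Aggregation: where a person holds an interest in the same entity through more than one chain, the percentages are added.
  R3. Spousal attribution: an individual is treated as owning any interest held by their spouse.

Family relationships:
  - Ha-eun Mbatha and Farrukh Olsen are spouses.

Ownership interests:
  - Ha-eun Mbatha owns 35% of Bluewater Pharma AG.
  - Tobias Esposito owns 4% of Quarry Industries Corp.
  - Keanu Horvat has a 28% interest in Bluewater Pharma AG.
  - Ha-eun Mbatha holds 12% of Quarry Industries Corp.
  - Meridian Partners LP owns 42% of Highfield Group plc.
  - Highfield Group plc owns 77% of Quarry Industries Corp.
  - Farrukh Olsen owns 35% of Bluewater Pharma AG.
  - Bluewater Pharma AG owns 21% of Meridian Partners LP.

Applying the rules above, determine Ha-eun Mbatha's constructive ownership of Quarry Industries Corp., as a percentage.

By spousal attribution (R3), Ha-eun Mbatha is treated as also owning Farrukh Olsen's interest in Bluewater Pharma AG, giving 35% + 35% = 70%.
Chain via Bluewater Pharma AG → Meridian Partners LP → Highfield Group plc (R1): 70% × 21% × 42% × 77% = 4.75398% of Quarry Industries Corp.
Direct interest in Quarry Industries Corp: 12%.
Aggregating (R2): 4.75398% + 12% = 16.75398%.

16.75398%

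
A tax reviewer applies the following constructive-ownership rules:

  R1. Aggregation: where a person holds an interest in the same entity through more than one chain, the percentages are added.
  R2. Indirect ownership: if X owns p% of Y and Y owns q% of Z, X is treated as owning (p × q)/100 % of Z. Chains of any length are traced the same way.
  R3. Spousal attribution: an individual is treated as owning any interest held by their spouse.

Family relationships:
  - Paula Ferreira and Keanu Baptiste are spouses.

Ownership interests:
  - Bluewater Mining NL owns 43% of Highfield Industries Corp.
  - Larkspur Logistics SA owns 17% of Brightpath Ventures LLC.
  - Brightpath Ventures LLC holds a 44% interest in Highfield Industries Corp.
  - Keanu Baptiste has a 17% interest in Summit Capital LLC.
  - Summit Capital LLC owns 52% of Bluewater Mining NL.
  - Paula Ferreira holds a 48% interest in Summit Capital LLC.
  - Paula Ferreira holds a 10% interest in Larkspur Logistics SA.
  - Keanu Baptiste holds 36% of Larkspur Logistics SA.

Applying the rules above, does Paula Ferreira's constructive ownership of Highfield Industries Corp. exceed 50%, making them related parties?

By spousal attribution (R3), Paula Ferreira is treated as also owning Keanu Baptiste's interest in Summit Capital LLC, giving 48% + 17% = 65%.
By spousal attribution (R3), Paula Ferreira is treated as also owning Keanu Baptiste's interest in Larkspur Logistics SA, giving 10% + 36% = 46%.
Chain via Summit Capital LLC → Bluewater Mining NL (R2): 65% × 52% × 43% = 14.534% of Highfield Industries Corp.
Chain via Larkspur Logistics SA → Brightpath Ventures LLC (R2): 46% × 17% × 44% = 3.4408% of Highfield Industries Corp.
Aggregating (R1): 14.534% + 3.4408% = 17.9748%.
17.9748% does not exceed the 50% threshold, so Paula is not a related party to Highfield Industries Corp.

No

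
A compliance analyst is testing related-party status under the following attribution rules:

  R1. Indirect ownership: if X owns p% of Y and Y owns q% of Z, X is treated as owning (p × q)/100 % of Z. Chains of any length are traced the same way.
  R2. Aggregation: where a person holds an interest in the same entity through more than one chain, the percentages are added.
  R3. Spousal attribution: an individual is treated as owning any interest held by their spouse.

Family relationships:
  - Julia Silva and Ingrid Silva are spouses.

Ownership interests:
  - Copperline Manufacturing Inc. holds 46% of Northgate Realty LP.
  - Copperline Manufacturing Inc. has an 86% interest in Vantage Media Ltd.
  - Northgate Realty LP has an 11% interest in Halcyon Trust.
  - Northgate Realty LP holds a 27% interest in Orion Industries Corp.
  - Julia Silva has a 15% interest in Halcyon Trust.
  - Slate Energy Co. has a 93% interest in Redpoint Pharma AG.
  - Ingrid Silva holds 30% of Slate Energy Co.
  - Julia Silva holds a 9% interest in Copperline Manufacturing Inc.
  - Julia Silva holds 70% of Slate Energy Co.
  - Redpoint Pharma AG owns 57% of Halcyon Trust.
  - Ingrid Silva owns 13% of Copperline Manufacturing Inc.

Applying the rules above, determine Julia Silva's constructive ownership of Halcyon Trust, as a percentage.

By spousal attribution (R3), Julia Silva is treated as also owning Ingrid Silva's interest in Slate Energy Co, giving 70% + 30% = 100%.
By spousal attribution (R3), Julia Silva is treated as also owning Ingrid Silva's interest in Copperline Manufacturing Inc, giving 9% + 13% = 22%.
Chain via Slate Energy Co. → Redpoint Pharma AG (R1): 100% × 93% × 57% = 53.01% of Halcyon Trust.
Chain via Copperline Manufacturing Inc. → Northgate Realty LP (R1): 22% × 46% × 11% = 1.1132% of Halcyon Trust.
Direct interest in Halcyon Trust: 15%.
Aggregating (R2): 53.01% + 1.1132% + 15% = 69.1232%.

69.1232%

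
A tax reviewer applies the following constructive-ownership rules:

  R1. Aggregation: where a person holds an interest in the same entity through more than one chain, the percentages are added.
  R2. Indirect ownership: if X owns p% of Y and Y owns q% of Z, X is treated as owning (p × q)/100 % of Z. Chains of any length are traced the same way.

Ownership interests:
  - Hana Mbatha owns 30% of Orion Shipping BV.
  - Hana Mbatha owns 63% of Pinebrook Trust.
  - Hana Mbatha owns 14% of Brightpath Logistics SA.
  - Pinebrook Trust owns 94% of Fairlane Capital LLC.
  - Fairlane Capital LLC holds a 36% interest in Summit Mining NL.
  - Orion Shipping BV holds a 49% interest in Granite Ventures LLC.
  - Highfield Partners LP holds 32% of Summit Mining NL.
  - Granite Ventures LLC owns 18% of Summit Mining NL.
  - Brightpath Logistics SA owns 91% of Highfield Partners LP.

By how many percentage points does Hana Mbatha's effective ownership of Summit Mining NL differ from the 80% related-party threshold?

51.958

Chain via Pinebrook Trust → Fairlane Capital LLC (R2): 63% × 94% × 36% = 21.3192% of Summit Mining NL.
Chain via Orion Shipping BV → Granite Ventures LLC (R2): 30% × 49% × 18% = 2.646% of Summit Mining NL.
Chain via Brightpath Logistics SA → Highfield Partners LP (R2): 14% × 91% × 32% = 4.0768% of Summit Mining NL.
Aggregating (R1): 21.3192% + 2.646% + 4.0768% = 28.042%.
28.042% falls short of the 80% threshold by 51.958 percentage points.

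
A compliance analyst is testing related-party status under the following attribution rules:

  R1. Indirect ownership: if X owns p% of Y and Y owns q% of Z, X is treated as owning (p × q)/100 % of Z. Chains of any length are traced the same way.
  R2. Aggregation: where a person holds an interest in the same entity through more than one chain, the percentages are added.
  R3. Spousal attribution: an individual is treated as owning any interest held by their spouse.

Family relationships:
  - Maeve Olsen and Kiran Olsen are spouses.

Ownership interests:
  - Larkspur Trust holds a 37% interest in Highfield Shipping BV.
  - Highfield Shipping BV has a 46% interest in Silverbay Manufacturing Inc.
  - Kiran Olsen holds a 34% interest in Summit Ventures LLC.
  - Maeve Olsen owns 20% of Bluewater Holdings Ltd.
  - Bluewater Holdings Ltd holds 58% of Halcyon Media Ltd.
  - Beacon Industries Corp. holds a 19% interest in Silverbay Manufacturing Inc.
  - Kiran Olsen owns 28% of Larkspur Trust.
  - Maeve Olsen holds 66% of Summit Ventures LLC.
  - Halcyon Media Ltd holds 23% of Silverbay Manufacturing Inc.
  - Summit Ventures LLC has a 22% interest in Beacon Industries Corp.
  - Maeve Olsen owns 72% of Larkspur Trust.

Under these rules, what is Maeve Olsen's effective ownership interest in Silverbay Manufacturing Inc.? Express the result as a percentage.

By spousal attribution (R3), Maeve Olsen is treated as also owning Kiran Olsen's interest in Summit Ventures LLC, giving 66% + 34% = 100%.
By spousal attribution (R3), Maeve Olsen is treated as also owning Kiran Olsen's interest in Larkspur Trust, giving 72% + 28% = 100%.
Chain via Summit Ventures LLC → Beacon Industries Corp. (R1): 100% × 22% × 19% = 4.18% of Silverbay Manufacturing Inc.
Chain via Larkspur Trust → Highfield Shipping BV (R1): 100% × 37% × 46% = 17.02% of Silverbay Manufacturing Inc.
Chain via Bluewater Holdings Ltd → Halcyon Media Ltd (R1): 20% × 58% × 23% = 2.668% of Silverbay Manufacturing Inc.
Aggregating (R2): 4.18% + 17.02% + 2.668% = 23.868%.

23.868%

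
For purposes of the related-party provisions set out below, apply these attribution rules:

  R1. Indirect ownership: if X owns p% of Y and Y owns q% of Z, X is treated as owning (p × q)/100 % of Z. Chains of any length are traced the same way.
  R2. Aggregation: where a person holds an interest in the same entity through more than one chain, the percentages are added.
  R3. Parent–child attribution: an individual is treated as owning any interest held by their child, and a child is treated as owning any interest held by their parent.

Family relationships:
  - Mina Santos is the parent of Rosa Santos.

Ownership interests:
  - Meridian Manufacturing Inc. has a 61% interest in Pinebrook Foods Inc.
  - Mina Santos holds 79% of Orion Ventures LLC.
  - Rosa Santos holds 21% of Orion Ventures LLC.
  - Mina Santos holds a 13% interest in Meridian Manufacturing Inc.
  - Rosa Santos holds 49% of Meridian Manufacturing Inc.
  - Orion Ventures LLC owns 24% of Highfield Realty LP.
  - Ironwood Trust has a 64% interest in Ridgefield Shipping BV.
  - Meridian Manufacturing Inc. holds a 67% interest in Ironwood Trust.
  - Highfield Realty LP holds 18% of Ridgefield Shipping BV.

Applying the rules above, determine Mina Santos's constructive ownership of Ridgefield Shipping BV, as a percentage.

30.9056%

By parent–child attribution (R3), Mina Santos is treated as also owning Rosa Santos's interest in Meridian Manufacturing Inc, giving 13% + 49% = 62%.
By parent–child attribution (R3), Mina Santos is treated as also owning Rosa Santos's interest in Orion Ventures LLC, giving 79% + 21% = 100%.
Chain via Meridian Manufacturing Inc. → Ironwood Trust (R1): 62% × 67% × 64% = 26.5856% of Ridgefield Shipping BV.
Chain via Orion Ventures LLC → Highfield Realty LP (R1): 100% × 24% × 18% = 4.32% of Ridgefield Shipping BV.
Aggregating (R2): 26.5856% + 4.32% = 30.9056%.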